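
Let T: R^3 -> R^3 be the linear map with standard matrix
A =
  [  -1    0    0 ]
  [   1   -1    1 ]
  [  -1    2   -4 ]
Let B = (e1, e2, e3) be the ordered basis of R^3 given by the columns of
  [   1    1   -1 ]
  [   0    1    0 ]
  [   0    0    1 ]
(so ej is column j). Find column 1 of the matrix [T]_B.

(-3, 1, -1)

Compute T(e1) = A e1 = (-1, 1, -1) in standard coordinates.
Then write this in B-coordinates: solve for y in y_1 e1 + ... + y_3 e3 = (-1, 1, -1).
This gives y = (-3, 1, -1), which is column 1 of [T]_B.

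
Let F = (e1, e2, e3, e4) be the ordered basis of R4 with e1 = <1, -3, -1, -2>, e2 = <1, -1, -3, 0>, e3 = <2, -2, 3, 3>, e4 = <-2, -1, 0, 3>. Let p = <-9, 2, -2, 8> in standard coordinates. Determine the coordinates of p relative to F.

[p]_F is the unique c with M c = p, where M has columns e1, ..., e4.
Row-reducing the augmented matrix [M | p] gives c = (-1, 0, -1, 3).
Check: -e1 + 0·e2 - e3 + 3e4 = <-9, 2, -2, 8>.

<-1, 0, -1, 3>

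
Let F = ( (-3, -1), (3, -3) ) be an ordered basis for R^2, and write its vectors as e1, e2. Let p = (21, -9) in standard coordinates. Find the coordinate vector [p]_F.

(-3, 4)

[p]_F is the unique c with M c = p, where M has columns e1, e2.
System: -3c_1 + 3c_2 = 21, -c_1 - 3c_2 = -9; solving gives c_1 = -3, c_2 = 4.
Check: -3e1 + 4e2 = (21, -9).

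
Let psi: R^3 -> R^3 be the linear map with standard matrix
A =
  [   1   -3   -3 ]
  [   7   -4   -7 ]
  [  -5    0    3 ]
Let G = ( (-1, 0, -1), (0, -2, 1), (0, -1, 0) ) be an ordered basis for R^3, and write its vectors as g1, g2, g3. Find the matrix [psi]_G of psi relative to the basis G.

[[-2, -3, -3], [0, 0, -3], [0, -1, 2]]

The j-th column of [psi]_G is [psi(gj)]_G.
psi(g1) = A g1 = (2, 0, 2) = -2g1 + 0·g2 + 0·g3, so column 1 is (-2, 0, 0).
Repeating for g2, g3 and assembling the columns gives [[-2, -3, -3], [0, 0, -3], [0, -1, 2]].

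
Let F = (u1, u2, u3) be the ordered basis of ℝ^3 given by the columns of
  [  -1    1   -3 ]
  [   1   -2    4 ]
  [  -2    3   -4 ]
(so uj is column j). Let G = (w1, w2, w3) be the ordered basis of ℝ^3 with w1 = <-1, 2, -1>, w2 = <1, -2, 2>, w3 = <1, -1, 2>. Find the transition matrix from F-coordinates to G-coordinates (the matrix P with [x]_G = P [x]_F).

Column j of P is [uj]_G, since P maps F-coordinates to G-coordinates.
Expressing u1 in G: u1 = 0·w1 + 0·w2 - w3, so column 1 of P is <0, 0, -1>.
Doing the same for each uj gives P = [[0, 1, 2], [0, 2, 1], [-1, 0, -2]].

[[0, 1, 2], [0, 2, 1], [-1, 0, -2]]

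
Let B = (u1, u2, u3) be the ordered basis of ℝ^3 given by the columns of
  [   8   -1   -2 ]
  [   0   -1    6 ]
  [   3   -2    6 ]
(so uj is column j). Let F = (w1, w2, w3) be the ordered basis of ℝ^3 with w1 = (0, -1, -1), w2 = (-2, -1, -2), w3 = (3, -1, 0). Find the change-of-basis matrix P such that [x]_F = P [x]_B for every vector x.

[[-1, -2, -2], [-1, 2, -2], [2, 1, -2]]

Column j of P is [uj]_F, since P maps B-coordinates to F-coordinates.
Expressing u1 in F: u1 = -w1 - w2 + 2w3, so column 1 of P is (-1, -1, 2).
Doing the same for each uj gives P = [[-1, -2, -2], [-1, 2, -2], [2, 1, -2]].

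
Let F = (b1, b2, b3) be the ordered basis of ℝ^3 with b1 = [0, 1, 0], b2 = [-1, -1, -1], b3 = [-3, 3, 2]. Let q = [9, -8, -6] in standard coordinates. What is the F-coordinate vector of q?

[q]_F is the unique c with M c = q, where M has columns b1, ..., b3.
Solving this 3x3 system gives c = (1, 0, -3).
Check: b1 + 0·b2 - 3b3 = [9, -8, -6].

[1, 0, -3]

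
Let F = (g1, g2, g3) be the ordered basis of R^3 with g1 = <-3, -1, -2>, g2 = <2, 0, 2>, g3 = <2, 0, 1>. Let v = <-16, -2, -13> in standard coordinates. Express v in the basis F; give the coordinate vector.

<2, -4, -1>

[v]_F is the unique c with M c = v, where M has columns g1, ..., g3.
Gaussian elimination on [M | v] yields c = (2, -4, -1).
Check: 2g1 - 4g2 - g3 = <-16, -2, -13>.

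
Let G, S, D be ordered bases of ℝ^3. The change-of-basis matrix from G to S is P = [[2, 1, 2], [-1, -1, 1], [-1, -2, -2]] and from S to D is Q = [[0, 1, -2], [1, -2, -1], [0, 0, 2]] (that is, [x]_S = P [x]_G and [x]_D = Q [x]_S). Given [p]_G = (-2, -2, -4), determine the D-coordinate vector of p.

(-28, -28, 28)

Composing the changes, [p]_D = Q P [p]_G.
Q P = [[1, 3, 5], [5, 5, 2], [-2, -4, -4]]; applying this to (-2, -2, -4) gives (-28, -28, 28).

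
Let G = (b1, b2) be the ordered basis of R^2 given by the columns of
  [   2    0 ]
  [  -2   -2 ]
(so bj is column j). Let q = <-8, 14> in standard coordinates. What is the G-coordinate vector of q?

<-4, -3>

Write q = c_1 b1 + c_2 b2 and solve for the c_i.
System: 2c_1 + 0c_2 = -8, -2c_1 - 2c_2 = 14; solving gives c_1 = -4, c_2 = -3.
Check: -4b1 - 3b2 = <-8, 14>.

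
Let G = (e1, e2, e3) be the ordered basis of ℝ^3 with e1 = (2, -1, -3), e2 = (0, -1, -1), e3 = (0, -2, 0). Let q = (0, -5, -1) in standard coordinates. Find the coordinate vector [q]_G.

We seek scalars with c_1 e1 + ... + c_3 e3 = q; equivalently solve M c = q where the columns of M are e1, ..., e3.
Row-reducing the augmented matrix [M | q] gives c = (0, 1, 2).
Check: 0·e1 + e2 + 2e3 = (0, -5, -1).

(0, 1, 2)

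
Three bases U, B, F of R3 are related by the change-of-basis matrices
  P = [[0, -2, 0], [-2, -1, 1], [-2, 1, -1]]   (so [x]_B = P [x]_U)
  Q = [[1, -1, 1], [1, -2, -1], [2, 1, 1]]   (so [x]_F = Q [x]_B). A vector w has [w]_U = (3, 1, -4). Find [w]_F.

(8, 21, -16)

First [w]_B = P [w]_U = (-2, -11, -1).
Then [w]_F = Q [w]_B = (8, 21, -16).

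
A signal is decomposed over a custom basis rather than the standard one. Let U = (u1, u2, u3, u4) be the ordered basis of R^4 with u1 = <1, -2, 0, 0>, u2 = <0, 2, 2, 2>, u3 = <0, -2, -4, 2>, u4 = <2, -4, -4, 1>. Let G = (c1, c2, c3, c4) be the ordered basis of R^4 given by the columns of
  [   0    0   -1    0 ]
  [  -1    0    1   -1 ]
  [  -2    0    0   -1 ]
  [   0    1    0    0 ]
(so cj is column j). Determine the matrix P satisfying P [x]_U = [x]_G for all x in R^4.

Column j of P is [uj]_G, since P maps U-coordinates to G-coordinates.
Expressing u1 in G: u1 = -c1 + 0·c2 - c3 + 2c4, so column 1 of P is <-1, 0, -1, 2>.
Doing the same for each uj gives P = [[-1, 0, 2, 2], [0, 2, 2, 1], [-1, 0, 0, -2], [2, -2, 0, 0]].

[[-1, 0, 2, 2], [0, 2, 2, 1], [-1, 0, 0, -2], [2, -2, 0, 0]]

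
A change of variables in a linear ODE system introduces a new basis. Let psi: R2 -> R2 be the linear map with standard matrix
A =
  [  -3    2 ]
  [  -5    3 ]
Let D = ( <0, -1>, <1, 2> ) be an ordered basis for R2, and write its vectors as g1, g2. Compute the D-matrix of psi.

[[-1, 1], [-2, 1]]

The j-th column of [psi]_D is [psi(gj)]_D.
psi(g1) = A g1 = <-2, -3> = -g1 - 2g2, so column 1 is <-1, -2>.
Repeating for g2 and assembling the columns gives [[-1, 1], [-2, 1]].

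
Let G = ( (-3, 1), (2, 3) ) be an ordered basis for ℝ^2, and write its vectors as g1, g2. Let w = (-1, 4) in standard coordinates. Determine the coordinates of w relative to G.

(1, 1)

[w]_G is the unique c with M c = w, where M has columns g1, g2.
System: -3c_1 + 2c_2 = -1, c_1 + 3c_2 = 4; solving gives c_1 = 1, c_2 = 1.
Check: g1 + g2 = (-1, 4).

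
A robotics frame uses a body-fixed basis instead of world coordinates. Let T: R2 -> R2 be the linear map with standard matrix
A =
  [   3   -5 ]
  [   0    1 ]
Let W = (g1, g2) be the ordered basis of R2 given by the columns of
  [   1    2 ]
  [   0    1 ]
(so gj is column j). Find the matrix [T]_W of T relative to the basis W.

The j-th column of [T]_W is [T(gj)]_W.
T(g1) = A g1 = [3, 0] = 3g1 + 0·g2, so column 1 is [3, 0].
Repeating for g2 and assembling the columns gives [[3, -1], [0, 1]].

[[3, -1], [0, 1]]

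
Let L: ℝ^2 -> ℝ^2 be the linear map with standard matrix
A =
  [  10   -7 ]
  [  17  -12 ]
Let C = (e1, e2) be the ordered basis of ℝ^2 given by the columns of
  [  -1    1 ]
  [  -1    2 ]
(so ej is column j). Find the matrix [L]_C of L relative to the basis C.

[[1, 1], [-2, -3]]

Let P have columns e1, e2. Then [L]_C = P^(-1) A P.
Here det P = -1, so P^(-1) is integer; computing A P first and then P^(-1)(A P) gives [[1, 1], [-2, -3]].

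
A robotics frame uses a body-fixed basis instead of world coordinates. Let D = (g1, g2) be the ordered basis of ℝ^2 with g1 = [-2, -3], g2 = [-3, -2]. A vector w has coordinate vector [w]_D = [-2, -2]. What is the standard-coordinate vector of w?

[10, 10]

By definition w = -2g1 - 2g2.
Summing componentwise gives [10, 10].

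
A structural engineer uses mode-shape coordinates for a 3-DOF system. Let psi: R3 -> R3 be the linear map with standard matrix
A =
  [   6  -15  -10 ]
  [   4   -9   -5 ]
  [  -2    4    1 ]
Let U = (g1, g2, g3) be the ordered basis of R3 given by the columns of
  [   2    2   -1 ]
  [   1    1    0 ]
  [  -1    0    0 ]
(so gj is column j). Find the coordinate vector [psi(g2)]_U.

Column 2 of [psi]_U is the U-coordinate vector of psi(g2).
In standard coordinates psi(g2) = A g2 = [-3, -1, 0].
Converting to U: [-3, -1, 0] = 0·g1 - g2 + g3, so the coordinate vector is [0, -1, 1].

[0, -1, 1]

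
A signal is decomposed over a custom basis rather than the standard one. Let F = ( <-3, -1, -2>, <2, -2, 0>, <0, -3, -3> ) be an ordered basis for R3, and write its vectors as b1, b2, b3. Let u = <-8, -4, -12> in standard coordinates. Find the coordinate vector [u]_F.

<0, -4, 4>

Write u = c_1 b1 + ... + c_3 b3 and solve for the c_i.
Gaussian elimination on [M | u] yields c = (0, -4, 4).
Check: 0·b1 - 4b2 + 4b3 = <-8, -4, -12>.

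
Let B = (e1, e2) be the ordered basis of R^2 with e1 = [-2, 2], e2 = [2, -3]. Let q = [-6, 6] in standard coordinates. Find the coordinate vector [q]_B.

[3, 0]

[q]_B is the unique c with M c = q, where M has columns e1, e2.
System: -2c_1 + 2c_2 = -6, 2c_1 - 3c_2 = 6; solving gives c_1 = 3, c_2 = 0.
Check: 3e1 + 0·e2 = [-6, 6].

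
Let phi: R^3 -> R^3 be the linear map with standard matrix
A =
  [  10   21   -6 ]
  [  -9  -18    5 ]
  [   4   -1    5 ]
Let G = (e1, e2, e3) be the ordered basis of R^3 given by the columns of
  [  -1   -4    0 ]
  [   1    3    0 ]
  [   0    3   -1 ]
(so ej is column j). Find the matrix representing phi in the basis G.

Let P have columns e1, ..., e3. Then [phi]_G = P^(-1) A P.
Here det P = -1, so P^(-1) is integer; computing A P first and then P^(-1)(A P) gives [[-3, 3, -2], [-2, -2, -1], [-1, -2, 2]].

[[-3, 3, -2], [-2, -2, -1], [-1, -2, 2]]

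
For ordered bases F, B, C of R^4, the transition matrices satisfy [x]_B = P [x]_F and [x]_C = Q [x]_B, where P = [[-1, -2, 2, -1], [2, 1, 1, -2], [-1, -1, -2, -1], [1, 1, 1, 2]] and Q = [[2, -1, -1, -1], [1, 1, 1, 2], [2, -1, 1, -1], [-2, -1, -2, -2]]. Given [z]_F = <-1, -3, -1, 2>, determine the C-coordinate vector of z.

<13, -5, 21, -2>

Apply P to get B-coordinates <3, -10, 4, -1>, then Q to get C-coordinates.
The result is [z]_C = <13, -5, 21, -2>.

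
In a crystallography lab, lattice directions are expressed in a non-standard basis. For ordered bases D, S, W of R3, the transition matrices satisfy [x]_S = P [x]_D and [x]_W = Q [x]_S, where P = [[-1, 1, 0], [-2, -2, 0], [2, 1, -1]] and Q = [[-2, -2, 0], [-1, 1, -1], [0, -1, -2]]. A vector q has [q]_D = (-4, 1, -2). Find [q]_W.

(-22, 6, 4)

Apply P to get S-coordinates (5, 6, -5), then Q to get W-coordinates.
The result is [q]_W = (-22, 6, 4).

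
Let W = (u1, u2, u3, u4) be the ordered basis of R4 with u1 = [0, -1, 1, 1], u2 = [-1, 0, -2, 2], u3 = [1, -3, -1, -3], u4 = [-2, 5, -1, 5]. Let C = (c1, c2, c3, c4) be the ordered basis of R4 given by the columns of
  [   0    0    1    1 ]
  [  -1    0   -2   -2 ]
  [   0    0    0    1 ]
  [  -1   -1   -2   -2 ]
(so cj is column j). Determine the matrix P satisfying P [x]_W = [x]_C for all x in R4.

[[1, 2, 1, -1], [-2, -2, 0, 0], [-1, 1, 2, -1], [1, -2, -1, -1]]

Column j of P is [uj]_C, since P maps W-coordinates to C-coordinates.
Expressing u1 in C: u1 = c1 - 2c2 - c3 + c4, so column 1 of P is [1, -2, -1, 1].
Doing the same for each uj gives P = [[1, 2, 1, -1], [-2, -2, 0, 0], [-1, 1, 2, -1], [1, -2, -1, -1]].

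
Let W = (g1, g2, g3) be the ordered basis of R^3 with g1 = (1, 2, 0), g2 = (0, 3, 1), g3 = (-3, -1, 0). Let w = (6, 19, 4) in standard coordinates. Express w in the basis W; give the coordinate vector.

Write w = c_1 g1 + ... + c_3 g3 and solve for the c_i.
Row-reducing the augmented matrix [M | w] gives c = (3, 4, -1).
Check: 3g1 + 4g2 - g3 = (6, 19, 4).

(3, 4, -1)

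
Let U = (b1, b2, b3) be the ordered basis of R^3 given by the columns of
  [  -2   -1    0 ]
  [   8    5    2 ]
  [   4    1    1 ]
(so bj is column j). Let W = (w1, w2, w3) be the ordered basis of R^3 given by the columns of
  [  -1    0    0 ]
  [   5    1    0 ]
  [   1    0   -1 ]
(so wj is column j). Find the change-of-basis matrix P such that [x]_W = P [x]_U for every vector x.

[[2, 1, 0], [-2, 0, 2], [-2, 0, -1]]

Let M have columns bj and N have columns wj. Then for every x, N [x]_W = x = M [x]_U, so P = N^(-1) M.
Since det N = 1, N^(-1) has integer entries; multiplying gives P = [[2, 1, 0], [-2, 0, 2], [-2, 0, -1]].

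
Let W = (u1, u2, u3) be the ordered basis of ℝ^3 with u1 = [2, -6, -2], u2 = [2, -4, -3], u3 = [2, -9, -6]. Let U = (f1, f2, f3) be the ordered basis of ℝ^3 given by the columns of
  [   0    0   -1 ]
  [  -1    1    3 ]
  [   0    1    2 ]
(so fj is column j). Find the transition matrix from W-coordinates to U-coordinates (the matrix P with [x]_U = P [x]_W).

Column j of P is [uj]_U, since P maps W-coordinates to U-coordinates.
Expressing u1 in U: u1 = 2f1 + 2f2 - 2f3, so column 1 of P is [2, 2, -2].
Doing the same for each uj gives P = [[2, -1, 1], [2, 1, -2], [-2, -2, -2]].

[[2, -1, 1], [2, 1, -2], [-2, -2, -2]]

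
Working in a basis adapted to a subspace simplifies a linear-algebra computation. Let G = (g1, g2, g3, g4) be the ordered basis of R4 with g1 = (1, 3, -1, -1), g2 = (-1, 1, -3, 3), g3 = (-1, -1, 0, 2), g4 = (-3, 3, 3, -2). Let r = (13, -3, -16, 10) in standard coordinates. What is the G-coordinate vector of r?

We seek scalars with c_1 g1 + ... + c_4 g4 = r; equivalently solve M c = r where the columns of M are g1, ..., g4.
Gaussian elimination on [M | r] yields c = (4, 0, 3, -4).
Check: 4g1 + 0·g2 + 3g3 - 4g4 = (13, -3, -16, 10).

(4, 0, 3, -4)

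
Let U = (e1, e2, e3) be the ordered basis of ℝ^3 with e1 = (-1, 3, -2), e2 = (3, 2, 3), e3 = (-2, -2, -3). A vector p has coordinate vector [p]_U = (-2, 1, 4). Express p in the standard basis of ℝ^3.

(-3, -12, -5)

By definition p = -2e1 + e2 + 4e3.
Summing componentwise gives (-3, -12, -5).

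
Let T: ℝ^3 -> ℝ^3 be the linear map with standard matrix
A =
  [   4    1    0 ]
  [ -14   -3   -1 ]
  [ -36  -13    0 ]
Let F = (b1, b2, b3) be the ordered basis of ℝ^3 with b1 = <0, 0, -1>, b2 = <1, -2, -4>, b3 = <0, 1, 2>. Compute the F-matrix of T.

[[2, 2, 3], [0, 2, 1], [1, 0, -3]]

With P the matrix whose columns are b1, ..., b3, [T]_F = P^(-1) A P.
Column by column: T(b1) = A b1 = <0, 1, 0>; its F-coordinates <2, 0, 1> give column 1.
Continuing for each basis vector yields [T]_F = [[2, 2, 3], [0, 2, 1], [1, 0, -3]].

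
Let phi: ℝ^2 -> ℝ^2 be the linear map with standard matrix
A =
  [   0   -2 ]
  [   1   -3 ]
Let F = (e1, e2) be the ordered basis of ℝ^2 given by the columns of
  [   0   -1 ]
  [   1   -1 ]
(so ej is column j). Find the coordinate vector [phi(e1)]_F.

[-1, 2]

Compute phi(e1) = A e1 = [-2, -3] in standard coordinates.
Then write this in F-coordinates: solve for y in y_1 e1 + y_2 e2 = [-2, -3].
This gives y = [-1, 2], which is column 1 of [phi]_F.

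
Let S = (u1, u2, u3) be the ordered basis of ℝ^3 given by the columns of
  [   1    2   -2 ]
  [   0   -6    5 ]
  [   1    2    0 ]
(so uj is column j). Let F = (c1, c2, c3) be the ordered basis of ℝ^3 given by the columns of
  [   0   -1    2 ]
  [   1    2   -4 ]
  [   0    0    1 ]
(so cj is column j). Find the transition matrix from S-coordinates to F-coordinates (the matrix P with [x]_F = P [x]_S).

Column j of P is [uj]_F, since P maps S-coordinates to F-coordinates.
Expressing u1 in F: u1 = 2c1 + c2 + c3, so column 1 of P is (2, 1, 1).
Doing the same for each uj gives P = [[2, -2, 1], [1, 2, 2], [1, 2, 0]].

[[2, -2, 1], [1, 2, 2], [1, 2, 0]]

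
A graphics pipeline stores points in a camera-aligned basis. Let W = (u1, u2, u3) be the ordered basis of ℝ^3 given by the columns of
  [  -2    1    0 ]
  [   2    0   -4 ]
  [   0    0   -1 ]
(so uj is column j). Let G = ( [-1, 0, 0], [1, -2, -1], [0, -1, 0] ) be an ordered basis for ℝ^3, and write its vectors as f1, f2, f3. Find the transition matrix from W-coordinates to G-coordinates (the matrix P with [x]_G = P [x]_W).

[[2, -1, 1], [0, 0, 1], [-2, 0, 2]]

Column j of P is [uj]_G, since P maps W-coordinates to G-coordinates.
Expressing u1 in G: u1 = 2f1 + 0·f2 - 2f3, so column 1 of P is [2, 0, -2].
Doing the same for each uj gives P = [[2, -1, 1], [0, 0, 1], [-2, 0, 2]].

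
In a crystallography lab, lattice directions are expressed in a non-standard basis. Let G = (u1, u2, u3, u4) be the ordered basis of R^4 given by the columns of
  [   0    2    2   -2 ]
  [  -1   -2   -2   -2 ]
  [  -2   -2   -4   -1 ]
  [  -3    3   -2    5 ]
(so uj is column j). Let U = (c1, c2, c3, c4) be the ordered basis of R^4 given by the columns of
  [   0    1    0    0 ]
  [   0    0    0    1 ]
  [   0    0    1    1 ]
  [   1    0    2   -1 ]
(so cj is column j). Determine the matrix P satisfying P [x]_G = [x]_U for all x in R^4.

Take x = uj: its G-coordinates are the j-th standard unit vector, so P e_j — column j of P — equals [uj]_U.
u1 = -2c1 + 0·c2 - c3 - c4, giving column 1 = [-2, 0, -1, -1]; repeating for each j gives P = [[-2, 1, 0, 1], [0, 2, 2, -2], [-1, 0, -2, 1], [-1, -2, -2, -2]].

[[-2, 1, 0, 1], [0, 2, 2, -2], [-1, 0, -2, 1], [-1, -2, -2, -2]]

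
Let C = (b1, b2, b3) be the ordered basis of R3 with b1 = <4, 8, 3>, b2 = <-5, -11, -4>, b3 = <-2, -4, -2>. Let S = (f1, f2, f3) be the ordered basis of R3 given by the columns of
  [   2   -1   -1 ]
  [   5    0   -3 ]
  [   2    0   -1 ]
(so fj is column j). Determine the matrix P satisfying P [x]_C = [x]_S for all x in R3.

Let M have columns bj and N have columns fj. Then for every x, N [x]_S = x = M [x]_C, so P = N^(-1) M.
Since det N = 1, N^(-1) has integer entries; multiplying gives P = [[1, -1, -2], [-1, 1, 0], [-1, 2, -2]].

[[1, -1, -2], [-1, 1, 0], [-1, 2, -2]]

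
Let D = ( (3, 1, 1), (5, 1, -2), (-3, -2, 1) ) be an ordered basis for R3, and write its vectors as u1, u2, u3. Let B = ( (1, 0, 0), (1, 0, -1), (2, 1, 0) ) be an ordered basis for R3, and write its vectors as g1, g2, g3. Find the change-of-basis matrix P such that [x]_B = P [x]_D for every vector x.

Let M have columns uj and N have columns gj. Then for every x, N [x]_B = x = M [x]_D, so P = N^(-1) M.
Since det N = 1, N^(-1) has integer entries; multiplying gives P = [[2, 1, 2], [-1, 2, -1], [1, 1, -2]].

[[2, 1, 2], [-1, 2, -1], [1, 1, -2]]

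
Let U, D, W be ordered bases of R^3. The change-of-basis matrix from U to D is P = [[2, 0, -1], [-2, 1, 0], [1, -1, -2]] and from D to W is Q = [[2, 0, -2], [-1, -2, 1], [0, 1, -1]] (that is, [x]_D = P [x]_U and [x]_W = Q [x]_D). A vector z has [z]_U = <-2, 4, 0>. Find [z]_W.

First [z]_D = P [z]_U = <-4, 8, -6>.
Then [z]_W = Q [z]_D = <4, -18, 14>.

<4, -18, 14>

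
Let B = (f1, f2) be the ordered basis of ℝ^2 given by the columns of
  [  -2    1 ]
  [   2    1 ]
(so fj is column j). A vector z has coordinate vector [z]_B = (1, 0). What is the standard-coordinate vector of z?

By definition z = f1 + 0·f2.
Summing componentwise gives (-2, 2).

(-2, 2)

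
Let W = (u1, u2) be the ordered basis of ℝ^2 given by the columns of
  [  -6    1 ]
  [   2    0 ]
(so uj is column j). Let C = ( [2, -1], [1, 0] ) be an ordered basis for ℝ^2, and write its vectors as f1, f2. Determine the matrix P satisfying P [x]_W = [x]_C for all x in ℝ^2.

Take x = uj: its W-coordinates are the j-th standard unit vector, so P e_j — column j of P — equals [uj]_C.
u1 = -2f1 - 2f2, giving column 1 = [-2, -2]; repeating for each j gives P = [[-2, 0], [-2, 1]].

[[-2, 0], [-2, 1]]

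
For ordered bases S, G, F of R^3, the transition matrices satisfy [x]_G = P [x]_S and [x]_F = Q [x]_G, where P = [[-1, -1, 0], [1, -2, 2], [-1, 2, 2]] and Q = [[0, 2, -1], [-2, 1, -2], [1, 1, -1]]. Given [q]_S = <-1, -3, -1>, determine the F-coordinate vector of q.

<13, 9, 14>

Composing the changes, [q]_F = Q P [q]_S.
Q P = [[3, -6, 2], [5, -4, -2], [1, -5, 0]]; applying this to <-1, -3, -1> gives <13, 9, 14>.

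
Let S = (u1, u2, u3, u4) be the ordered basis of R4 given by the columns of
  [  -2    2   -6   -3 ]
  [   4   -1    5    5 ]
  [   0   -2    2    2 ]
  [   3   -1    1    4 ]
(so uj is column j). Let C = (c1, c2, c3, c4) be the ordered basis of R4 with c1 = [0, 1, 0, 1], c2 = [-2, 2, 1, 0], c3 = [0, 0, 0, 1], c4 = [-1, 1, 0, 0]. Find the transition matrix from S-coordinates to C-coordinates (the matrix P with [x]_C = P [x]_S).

[[2, 1, -1, 2], [0, -2, 2, 2], [1, -2, 2, 2], [2, 2, 2, -1]]

Column j of P is [uj]_C, since P maps S-coordinates to C-coordinates.
Expressing u1 in C: u1 = 2c1 + 0·c2 + c3 + 2c4, so column 1 of P is [2, 0, 1, 2].
Doing the same for each uj gives P = [[2, 1, -1, 2], [0, -2, 2, 2], [1, -2, 2, 2], [2, 2, 2, -1]].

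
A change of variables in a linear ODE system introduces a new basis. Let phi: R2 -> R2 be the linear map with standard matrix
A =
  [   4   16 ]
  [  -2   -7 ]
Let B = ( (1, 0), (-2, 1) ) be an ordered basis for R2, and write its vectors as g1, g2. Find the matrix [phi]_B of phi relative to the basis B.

Let P have columns g1, g2. Then [phi]_B = P^(-1) A P.
Here det P = 1, so P^(-1) is integer; computing A P first and then P^(-1)(A P) gives [[0, 2], [-2, -3]].

[[0, 2], [-2, -3]]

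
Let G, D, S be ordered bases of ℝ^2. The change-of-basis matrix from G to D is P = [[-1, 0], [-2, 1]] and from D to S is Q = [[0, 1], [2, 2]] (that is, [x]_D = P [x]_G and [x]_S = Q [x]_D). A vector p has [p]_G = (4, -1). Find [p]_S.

First [p]_D = P [p]_G = (-4, -9).
Then [p]_S = Q [p]_D = (-9, -26).

(-9, -26)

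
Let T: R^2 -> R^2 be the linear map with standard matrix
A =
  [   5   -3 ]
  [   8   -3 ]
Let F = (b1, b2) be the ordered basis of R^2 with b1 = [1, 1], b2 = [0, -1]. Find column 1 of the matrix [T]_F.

[2, -3]

Column 1 of [T]_F is the F-coordinate vector of T(b1).
In standard coordinates T(b1) = A b1 = [2, 5].
Converting to F: [2, 5] = 2b1 - 3b2, so the coordinate vector is [2, -3].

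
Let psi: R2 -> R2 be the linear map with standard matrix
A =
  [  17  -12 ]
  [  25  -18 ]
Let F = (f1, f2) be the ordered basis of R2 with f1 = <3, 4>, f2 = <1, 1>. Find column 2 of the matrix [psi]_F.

<2, -1>

Compute psi(f2) = A f2 = <5, 7> in standard coordinates.
Then write this in F-coordinates: solve for y in y_1 f1 + y_2 f2 = <5, 7>.
This gives y = <2, -1>, which is column 2 of [psi]_F.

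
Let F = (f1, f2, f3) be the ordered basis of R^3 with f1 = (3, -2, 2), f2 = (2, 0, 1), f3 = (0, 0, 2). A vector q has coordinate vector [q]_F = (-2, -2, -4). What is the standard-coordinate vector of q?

(-10, 4, -14)

By definition q = -2f1 - 2f2 - 4f3.
Summing componentwise gives (-10, 4, -14).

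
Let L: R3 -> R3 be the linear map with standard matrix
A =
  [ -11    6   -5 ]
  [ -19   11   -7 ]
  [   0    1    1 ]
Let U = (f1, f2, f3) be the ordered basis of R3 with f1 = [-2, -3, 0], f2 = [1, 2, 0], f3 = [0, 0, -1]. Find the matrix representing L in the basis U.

[[-3, 1, -3], [-2, 3, -1], [3, -2, 1]]

Let P have columns f1, ..., f3. Then [L]_U = P^(-1) A P.
Here det P = 1, so P^(-1) is integer; computing A P first and then P^(-1)(A P) gives [[-3, 1, -3], [-2, 3, -1], [3, -2, 1]].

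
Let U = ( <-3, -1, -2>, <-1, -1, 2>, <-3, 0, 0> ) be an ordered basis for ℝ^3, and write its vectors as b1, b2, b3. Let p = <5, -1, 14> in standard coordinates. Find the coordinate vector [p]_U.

<-3, 4, 0>

We seek scalars with c_1 b1 + ... + c_3 b3 = p; equivalently solve M c = p where the columns of M are b1, ..., b3.
Solving this 3x3 system gives c = (-3, 4, 0).
Check: -3b1 + 4b2 + 0·b3 = <5, -1, 14>.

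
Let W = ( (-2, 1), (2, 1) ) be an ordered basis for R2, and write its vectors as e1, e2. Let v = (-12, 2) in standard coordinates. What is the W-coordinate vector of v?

(4, -2)

[v]_W is the unique c with M c = v, where M has columns e1, e2.
System: -2c_1 + 2c_2 = -12, c_1 + c_2 = 2; solving gives c_1 = 4, c_2 = -2.
Check: 4e1 - 2e2 = (-12, 2).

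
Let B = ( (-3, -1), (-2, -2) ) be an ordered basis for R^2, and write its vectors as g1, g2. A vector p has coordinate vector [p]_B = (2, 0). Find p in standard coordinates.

By definition p = 2g1 + 0·g2.
Summing componentwise gives (-6, -2).

(-6, -2)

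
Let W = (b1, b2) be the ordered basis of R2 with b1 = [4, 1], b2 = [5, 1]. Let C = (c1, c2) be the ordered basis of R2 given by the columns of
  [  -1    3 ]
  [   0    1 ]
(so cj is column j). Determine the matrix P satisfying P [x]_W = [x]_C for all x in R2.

[[-1, -2], [1, 1]]

Take x = bj: its W-coordinates are the j-th standard unit vector, so P e_j — column j of P — equals [bj]_C.
b1 = -c1 + c2, giving column 1 = [-1, 1]; repeating for each j gives P = [[-1, -2], [1, 1]].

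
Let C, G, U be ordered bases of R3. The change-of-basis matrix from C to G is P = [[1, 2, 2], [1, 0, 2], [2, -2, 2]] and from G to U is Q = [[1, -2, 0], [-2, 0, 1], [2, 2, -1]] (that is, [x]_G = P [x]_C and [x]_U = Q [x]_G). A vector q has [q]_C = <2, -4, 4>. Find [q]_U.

First [q]_G = P [q]_C = <2, 10, 20>.
Then [q]_U = Q [q]_G = <-18, 16, 4>.

<-18, 16, 4>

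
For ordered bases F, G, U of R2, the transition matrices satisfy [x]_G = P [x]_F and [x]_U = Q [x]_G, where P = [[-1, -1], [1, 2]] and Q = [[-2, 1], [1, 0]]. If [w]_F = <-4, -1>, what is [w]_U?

First [w]_G = P [w]_F = <5, -6>.
Then [w]_U = Q [w]_G = <-16, 5>.

<-16, 5>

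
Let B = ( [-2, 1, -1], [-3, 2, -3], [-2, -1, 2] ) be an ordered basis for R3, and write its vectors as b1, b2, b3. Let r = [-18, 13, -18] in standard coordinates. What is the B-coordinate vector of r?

[4, 4, -1]

We seek scalars with c_1 b1 + ... + c_3 b3 = r; equivalently solve M c = r where the columns of M are b1, ..., b3.
Row-reducing the augmented matrix [M | r] gives c = (4, 4, -1).
Check: 4b1 + 4b2 - b3 = [-18, 13, -18].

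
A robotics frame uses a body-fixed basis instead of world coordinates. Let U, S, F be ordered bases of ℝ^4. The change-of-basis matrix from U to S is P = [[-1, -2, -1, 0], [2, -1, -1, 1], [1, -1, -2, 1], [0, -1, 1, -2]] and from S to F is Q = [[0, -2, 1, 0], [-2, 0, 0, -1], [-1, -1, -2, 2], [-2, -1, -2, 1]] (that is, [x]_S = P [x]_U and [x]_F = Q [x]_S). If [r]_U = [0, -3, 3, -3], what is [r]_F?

[0, -18, 36, 21]

First [r]_S = P [r]_U = [3, -3, -6, 12].
Then [r]_F = Q [r]_S = [0, -18, 36, 21].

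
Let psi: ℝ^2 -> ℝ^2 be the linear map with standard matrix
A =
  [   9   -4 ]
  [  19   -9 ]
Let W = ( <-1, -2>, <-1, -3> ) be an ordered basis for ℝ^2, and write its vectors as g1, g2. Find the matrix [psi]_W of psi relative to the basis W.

[[2, -1], [-1, -2]]

With P the matrix whose columns are g1, g2, [psi]_W = P^(-1) A P.
Column by column: psi(g1) = A g1 = <-1, -1>; its W-coordinates <2, -1> give column 1.
Continuing for each basis vector yields [psi]_W = [[2, -1], [-1, -2]].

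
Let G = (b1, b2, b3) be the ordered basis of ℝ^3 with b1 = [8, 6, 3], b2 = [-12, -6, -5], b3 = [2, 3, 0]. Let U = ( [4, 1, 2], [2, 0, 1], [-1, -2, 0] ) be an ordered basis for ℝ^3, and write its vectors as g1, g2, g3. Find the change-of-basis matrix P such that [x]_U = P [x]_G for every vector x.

Column j of P is [bj]_U, since P maps G-coordinates to U-coordinates.
Expressing b1 in U: b1 = 2g1 - g2 - 2g3, so column 1 of P is [2, -1, -2].
Doing the same for each bj gives P = [[2, -2, -1], [-1, -1, 2], [-2, 2, -2]].

[[2, -2, -1], [-1, -1, 2], [-2, 2, -2]]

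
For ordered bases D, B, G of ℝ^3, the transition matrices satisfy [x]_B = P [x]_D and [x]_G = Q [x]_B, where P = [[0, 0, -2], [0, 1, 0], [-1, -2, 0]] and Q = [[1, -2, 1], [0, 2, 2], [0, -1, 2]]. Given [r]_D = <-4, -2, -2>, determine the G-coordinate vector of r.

Apply P to get B-coordinates <4, -2, 8>, then Q to get G-coordinates.
The result is [r]_G = <16, 12, 18>.

<16, 12, 18>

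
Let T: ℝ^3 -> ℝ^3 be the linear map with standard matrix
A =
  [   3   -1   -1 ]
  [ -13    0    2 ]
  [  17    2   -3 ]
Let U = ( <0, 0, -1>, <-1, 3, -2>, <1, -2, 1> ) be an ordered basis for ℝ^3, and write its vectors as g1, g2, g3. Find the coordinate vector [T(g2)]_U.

Column 2 of [T]_U is the U-coordinate vector of T(g2).
In standard coordinates T(g2) = A g2 = <-4, 9, -5>.
Converting to U: <-4, 9, -5> = 0·g1 + g2 - 3g3, so the coordinate vector is <0, 1, -3>.

<0, 1, -3>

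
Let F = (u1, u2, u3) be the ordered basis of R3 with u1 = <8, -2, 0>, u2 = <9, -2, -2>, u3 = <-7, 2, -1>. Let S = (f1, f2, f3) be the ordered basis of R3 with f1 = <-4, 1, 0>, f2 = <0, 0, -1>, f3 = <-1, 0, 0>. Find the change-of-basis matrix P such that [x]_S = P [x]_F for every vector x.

[[-2, -2, 2], [0, 2, 1], [0, -1, -1]]

Take x = uj: its F-coordinates are the j-th standard unit vector, so P e_j — column j of P — equals [uj]_S.
u1 = -2f1 + 0·f2 + 0·f3, giving column 1 = <-2, 0, 0>; repeating for each j gives P = [[-2, -2, 2], [0, 2, 1], [0, -1, -1]].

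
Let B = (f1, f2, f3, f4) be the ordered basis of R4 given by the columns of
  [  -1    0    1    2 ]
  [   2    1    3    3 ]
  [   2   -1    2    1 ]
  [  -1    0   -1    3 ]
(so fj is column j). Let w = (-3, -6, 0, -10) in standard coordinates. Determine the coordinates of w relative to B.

We seek scalars with c_1 f1 + ... + c_4 f4 = w; equivalently solve M c = w where the columns of M are f1, ..., f4.
Solving this 4x4 system gives c = (-1, -1, 2, -3).
Check: -f1 - f2 + 2f3 - 3f4 = (-3, -6, 0, -10).

(-1, -1, 2, -3)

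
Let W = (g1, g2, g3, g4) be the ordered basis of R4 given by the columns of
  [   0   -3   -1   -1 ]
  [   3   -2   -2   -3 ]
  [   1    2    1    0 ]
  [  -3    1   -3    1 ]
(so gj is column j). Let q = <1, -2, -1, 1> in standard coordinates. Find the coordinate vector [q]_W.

[q]_W is the unique c with M c = q, where M has columns g1, ..., g4.
Gaussian elimination on [M | q] yields c = (-2, 0, 1, -2).
Check: -2g1 + 0·g2 + g3 - 2g4 = <1, -2, -1, 1>.

<-2, 0, 1, -2>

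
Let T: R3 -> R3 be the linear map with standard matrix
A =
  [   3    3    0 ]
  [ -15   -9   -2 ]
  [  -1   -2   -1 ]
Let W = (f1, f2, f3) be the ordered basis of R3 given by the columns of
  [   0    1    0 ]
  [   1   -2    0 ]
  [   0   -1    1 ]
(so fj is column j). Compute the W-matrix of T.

The j-th column of [T]_W is [T(fj)]_W.
T(f1) = A f1 = <3, -9, -2> = -3f1 + 3f2 + f3, so column 1 is <-3, 3, 1>.
Repeating for f2, f3 and assembling the columns gives [[-3, -1, -2], [3, -3, 0], [1, 1, -1]].

[[-3, -1, -2], [3, -3, 0], [1, 1, -1]]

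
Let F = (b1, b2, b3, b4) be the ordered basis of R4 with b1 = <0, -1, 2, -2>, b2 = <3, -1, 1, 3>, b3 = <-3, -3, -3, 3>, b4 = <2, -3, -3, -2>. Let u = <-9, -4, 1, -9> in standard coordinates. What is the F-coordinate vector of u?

We seek scalars with c_1 b1 + ... + c_4 b4 = u; equivalently solve M c = u where the columns of M are b1, ..., b4.
Solving this 4x4 system gives c = (3, -2, 1, 0).
Check: 3b1 - 2b2 + b3 + 0·b4 = <-9, -4, 1, -9>.

<3, -2, 1, 0>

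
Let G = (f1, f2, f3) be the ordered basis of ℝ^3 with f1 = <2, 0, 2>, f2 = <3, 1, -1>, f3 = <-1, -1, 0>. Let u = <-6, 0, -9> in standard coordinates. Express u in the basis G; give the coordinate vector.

Write u = c_1 f1 + ... + c_3 f3 and solve for the c_i.
Gaussian elimination on [M | u] yields c = (-4, 1, 1).
Check: -4f1 + f2 + f3 = <-6, 0, -9>.

<-4, 1, 1>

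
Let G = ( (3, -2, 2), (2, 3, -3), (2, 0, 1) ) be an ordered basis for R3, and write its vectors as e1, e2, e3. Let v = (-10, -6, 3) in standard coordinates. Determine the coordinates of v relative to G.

[v]_G is the unique c with M c = v, where M has columns e1, ..., e3.
Row-reducing the augmented matrix [M | v] gives c = (0, -2, -3).
Check: 0·e1 - 2e2 - 3e3 = (-10, -6, 3).

(0, -2, -3)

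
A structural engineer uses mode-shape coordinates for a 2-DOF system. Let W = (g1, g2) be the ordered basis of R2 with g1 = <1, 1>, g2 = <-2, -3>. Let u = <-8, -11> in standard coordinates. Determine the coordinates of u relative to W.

<-2, 3>

[u]_W is the unique c with M c = u, where M has columns g1, g2.
System: c_1 - 2c_2 = -8, c_1 - 3c_2 = -11; solving gives c_1 = -2, c_2 = 3.
Check: -2g1 + 3g2 = <-8, -11>.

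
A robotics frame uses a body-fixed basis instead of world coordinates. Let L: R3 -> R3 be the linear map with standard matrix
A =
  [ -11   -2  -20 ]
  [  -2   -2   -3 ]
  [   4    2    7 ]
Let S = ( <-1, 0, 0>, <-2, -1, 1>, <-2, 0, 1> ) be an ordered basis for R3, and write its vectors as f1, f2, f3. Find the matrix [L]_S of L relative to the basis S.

[[-3, 2, 0], [-2, -3, -1], [-2, 0, 0]]

With P the matrix whose columns are f1, ..., f3, [L]_S = P^(-1) A P.
Column by column: L(f1) = A f1 = <11, 2, -4>; its S-coordinates <-3, -2, -2> give column 1.
Continuing for each basis vector yields [L]_S = [[-3, 2, 0], [-2, -3, -1], [-2, 0, 0]].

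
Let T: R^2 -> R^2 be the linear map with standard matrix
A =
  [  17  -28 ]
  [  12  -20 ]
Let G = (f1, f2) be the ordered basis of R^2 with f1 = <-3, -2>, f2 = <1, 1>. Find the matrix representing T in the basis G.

[[-1, 3], [2, -2]]

Let P have columns f1, f2. Then [T]_G = P^(-1) A P.
Here det P = -1, so P^(-1) is integer; computing A P first and then P^(-1)(A P) gives [[-1, 3], [2, -2]].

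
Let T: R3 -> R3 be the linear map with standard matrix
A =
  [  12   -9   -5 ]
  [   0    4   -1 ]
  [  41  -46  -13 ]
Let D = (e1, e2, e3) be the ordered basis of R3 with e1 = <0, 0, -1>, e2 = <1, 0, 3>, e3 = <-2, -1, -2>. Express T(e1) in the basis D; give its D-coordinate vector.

<-2, 3, -1>

Column 1 of [T]_D is the D-coordinate vector of T(e1).
In standard coordinates T(e1) = A e1 = <5, 1, 13>.
Converting to D: <5, 1, 13> = -2e1 + 3e2 - e3, so the coordinate vector is <-2, 3, -1>.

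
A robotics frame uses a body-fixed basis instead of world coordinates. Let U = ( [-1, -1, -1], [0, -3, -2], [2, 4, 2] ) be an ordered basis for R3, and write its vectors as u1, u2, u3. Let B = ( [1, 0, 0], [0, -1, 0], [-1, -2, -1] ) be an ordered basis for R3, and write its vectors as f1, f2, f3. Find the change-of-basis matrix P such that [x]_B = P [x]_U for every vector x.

Column j of P is [uj]_B, since P maps U-coordinates to B-coordinates.
Expressing u1 in B: u1 = 0·f1 - f2 + f3, so column 1 of P is [0, -1, 1].
Doing the same for each uj gives P = [[0, 2, 0], [-1, -1, 0], [1, 2, -2]].

[[0, 2, 0], [-1, -1, 0], [1, 2, -2]]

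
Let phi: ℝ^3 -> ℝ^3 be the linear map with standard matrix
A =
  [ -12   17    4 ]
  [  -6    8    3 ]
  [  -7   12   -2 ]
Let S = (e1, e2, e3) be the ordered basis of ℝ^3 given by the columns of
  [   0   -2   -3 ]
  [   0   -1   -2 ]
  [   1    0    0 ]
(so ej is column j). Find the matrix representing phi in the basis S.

[[-2, 2, -3], [1, -2, 2], [-2, -1, -2]]

Let P have columns e1, ..., e3. Then [phi]_S = P^(-1) A P.
Here det P = 1, so P^(-1) is integer; computing A P first and then P^(-1)(A P) gives [[-2, 2, -3], [1, -2, 2], [-2, -1, -2]].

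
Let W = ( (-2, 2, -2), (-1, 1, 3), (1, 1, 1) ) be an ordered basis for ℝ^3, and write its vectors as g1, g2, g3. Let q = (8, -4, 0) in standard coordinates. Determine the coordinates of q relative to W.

(-2, -2, 2)

[q]_W is the unique c with M c = q, where M has columns g1, ..., g3.
Row-reducing the augmented matrix [M | q] gives c = (-2, -2, 2).
Check: -2g1 - 2g2 + 2g3 = (8, -4, 0).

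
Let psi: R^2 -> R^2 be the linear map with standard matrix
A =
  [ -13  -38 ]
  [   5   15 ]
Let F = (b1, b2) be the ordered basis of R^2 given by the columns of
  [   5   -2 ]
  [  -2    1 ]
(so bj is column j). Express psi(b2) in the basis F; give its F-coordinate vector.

Column 2 of [psi]_F is the F-coordinate vector of psi(b2).
In standard coordinates psi(b2) = A b2 = [-12, 5].
Converting to F: [-12, 5] = -2b1 + b2, so the coordinate vector is [-2, 1].

[-2, 1]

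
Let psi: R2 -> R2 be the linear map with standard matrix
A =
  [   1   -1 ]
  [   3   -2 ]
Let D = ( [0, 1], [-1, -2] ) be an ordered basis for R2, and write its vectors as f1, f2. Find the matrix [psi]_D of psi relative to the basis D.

[[0, -1], [1, -1]]

Let P have columns f1, f2. Then [psi]_D = P^(-1) A P.
Here det P = 1, so P^(-1) is integer; computing A P first and then P^(-1)(A P) gives [[0, -1], [1, -1]].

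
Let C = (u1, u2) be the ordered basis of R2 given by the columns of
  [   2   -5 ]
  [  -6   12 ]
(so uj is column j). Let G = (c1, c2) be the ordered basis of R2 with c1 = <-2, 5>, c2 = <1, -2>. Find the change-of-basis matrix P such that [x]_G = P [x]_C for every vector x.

Column j of P is [uj]_G, since P maps C-coordinates to G-coordinates.
Expressing u1 in G: u1 = -2c1 - 2c2, so column 1 of P is <-2, -2>.
Doing the same for each uj gives P = [[-2, 2], [-2, -1]].

[[-2, 2], [-2, -1]]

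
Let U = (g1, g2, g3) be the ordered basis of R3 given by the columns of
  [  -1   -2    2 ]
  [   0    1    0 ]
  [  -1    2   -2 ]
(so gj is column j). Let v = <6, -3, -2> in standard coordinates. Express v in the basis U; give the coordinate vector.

<-2, -3, -1>

[v]_U is the unique c with M c = v, where M has columns g1, ..., g3.
Solving this 3x3 system gives c = (-2, -3, -1).
Check: -2g1 - 3g2 - g3 = <6, -3, -2>.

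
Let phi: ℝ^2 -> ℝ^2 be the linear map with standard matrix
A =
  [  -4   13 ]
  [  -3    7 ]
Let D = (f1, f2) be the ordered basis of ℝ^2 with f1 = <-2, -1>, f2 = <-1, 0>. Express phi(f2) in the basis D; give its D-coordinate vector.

Column 2 of [phi]_D is the D-coordinate vector of phi(f2).
In standard coordinates phi(f2) = A f2 = <4, 3>.
Converting to D: <4, 3> = -3f1 + 2f2, so the coordinate vector is <-3, 2>.

<-3, 2>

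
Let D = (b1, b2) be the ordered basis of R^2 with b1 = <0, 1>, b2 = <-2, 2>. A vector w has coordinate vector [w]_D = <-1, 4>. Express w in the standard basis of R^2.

By definition w = -b1 + 4b2.
Summing componentwise gives <-8, 7>.

<-8, 7>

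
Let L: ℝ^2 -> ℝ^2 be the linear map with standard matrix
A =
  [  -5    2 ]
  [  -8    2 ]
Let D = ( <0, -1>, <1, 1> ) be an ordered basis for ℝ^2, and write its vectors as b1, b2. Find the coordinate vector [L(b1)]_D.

<0, -2>

Compute L(b1) = A b1 = <-2, -2> in standard coordinates.
Then write this in D-coordinates: solve for y in y_1 b1 + y_2 b2 = <-2, -2>.
This gives y = <0, -2>, which is column 1 of [L]_D.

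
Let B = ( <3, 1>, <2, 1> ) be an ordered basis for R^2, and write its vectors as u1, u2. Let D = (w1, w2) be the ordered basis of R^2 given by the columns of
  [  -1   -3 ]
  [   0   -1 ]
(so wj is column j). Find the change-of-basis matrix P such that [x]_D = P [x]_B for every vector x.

Let M have columns uj and N have columns wj. Then for every x, N [x]_D = x = M [x]_B, so P = N^(-1) M.
Since det N = 1, N^(-1) has integer entries; multiplying gives P = [[0, 1], [-1, -1]].

[[0, 1], [-1, -1]]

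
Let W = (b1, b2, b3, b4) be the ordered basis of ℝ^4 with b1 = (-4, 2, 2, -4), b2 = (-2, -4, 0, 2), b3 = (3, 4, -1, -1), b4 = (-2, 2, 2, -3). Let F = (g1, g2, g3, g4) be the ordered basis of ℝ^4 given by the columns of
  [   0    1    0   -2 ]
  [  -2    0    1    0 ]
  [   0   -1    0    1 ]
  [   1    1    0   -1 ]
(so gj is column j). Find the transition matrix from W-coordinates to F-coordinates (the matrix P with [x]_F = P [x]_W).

[[-2, 2, -2, -1], [0, 2, -1, -2], [-2, 0, 0, 0], [2, 2, -2, 0]]

Take x = bj: its W-coordinates are the j-th standard unit vector, so P e_j — column j of P — equals [bj]_F.
b1 = -2g1 + 0·g2 - 2g3 + 2g4, giving column 1 = (-2, 0, -2, 2); repeating for each j gives P = [[-2, 2, -2, -1], [0, 2, -1, -2], [-2, 0, 0, 0], [2, 2, -2, 0]].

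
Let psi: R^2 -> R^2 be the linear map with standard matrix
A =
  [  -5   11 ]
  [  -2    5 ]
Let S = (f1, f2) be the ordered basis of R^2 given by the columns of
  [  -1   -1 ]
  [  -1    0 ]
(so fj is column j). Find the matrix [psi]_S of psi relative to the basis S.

The j-th column of [psi]_S is [psi(fj)]_S.
psi(f1) = A f1 = <-6, -3> = 3f1 + 3f2, so column 1 is <3, 3>.
Repeating for f2 and assembling the columns gives [[3, -2], [3, -3]].

[[3, -2], [3, -3]]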